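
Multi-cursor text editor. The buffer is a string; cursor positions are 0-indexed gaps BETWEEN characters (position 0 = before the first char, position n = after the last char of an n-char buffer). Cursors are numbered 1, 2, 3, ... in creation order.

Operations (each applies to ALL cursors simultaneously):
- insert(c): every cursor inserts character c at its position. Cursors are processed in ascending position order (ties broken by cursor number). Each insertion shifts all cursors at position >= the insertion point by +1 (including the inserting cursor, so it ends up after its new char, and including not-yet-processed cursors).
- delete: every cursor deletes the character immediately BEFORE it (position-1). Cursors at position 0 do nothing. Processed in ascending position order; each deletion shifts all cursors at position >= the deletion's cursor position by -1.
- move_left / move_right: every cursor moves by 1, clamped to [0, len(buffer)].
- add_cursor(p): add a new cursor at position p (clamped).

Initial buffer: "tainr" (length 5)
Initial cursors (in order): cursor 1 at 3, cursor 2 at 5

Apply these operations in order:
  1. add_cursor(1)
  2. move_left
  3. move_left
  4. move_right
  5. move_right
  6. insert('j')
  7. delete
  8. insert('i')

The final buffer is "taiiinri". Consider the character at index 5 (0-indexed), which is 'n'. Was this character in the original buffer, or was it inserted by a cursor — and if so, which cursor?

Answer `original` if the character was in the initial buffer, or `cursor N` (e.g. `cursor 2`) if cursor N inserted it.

After op 1 (add_cursor(1)): buffer="tainr" (len 5), cursors c3@1 c1@3 c2@5, authorship .....
After op 2 (move_left): buffer="tainr" (len 5), cursors c3@0 c1@2 c2@4, authorship .....
After op 3 (move_left): buffer="tainr" (len 5), cursors c3@0 c1@1 c2@3, authorship .....
After op 4 (move_right): buffer="tainr" (len 5), cursors c3@1 c1@2 c2@4, authorship .....
After op 5 (move_right): buffer="tainr" (len 5), cursors c3@2 c1@3 c2@5, authorship .....
After op 6 (insert('j')): buffer="tajijnrj" (len 8), cursors c3@3 c1@5 c2@8, authorship ..3.1..2
After op 7 (delete): buffer="tainr" (len 5), cursors c3@2 c1@3 c2@5, authorship .....
After op 8 (insert('i')): buffer="taiiinri" (len 8), cursors c3@3 c1@5 c2@8, authorship ..3.1..2
Authorship (.=original, N=cursor N): . . 3 . 1 . . 2
Index 5: author = original

Answer: original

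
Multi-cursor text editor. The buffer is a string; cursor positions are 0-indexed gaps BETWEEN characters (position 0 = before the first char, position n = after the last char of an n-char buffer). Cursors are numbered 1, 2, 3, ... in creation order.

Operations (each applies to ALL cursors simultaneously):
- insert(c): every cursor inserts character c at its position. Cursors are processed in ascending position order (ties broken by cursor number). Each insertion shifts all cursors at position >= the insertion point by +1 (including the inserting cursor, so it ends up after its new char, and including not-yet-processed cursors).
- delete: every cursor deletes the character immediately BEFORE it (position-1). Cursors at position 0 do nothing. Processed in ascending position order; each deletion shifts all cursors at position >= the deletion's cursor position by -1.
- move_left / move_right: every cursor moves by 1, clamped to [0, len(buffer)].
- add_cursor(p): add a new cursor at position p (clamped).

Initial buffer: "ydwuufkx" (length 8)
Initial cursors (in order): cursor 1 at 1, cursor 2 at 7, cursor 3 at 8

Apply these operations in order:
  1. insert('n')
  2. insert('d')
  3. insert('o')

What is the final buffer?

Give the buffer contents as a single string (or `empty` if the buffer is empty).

Answer: yndodwuufkndoxndo

Derivation:
After op 1 (insert('n')): buffer="yndwuufknxn" (len 11), cursors c1@2 c2@9 c3@11, authorship .1......2.3
After op 2 (insert('d')): buffer="ynddwuufkndxnd" (len 14), cursors c1@3 c2@11 c3@14, authorship .11......22.33
After op 3 (insert('o')): buffer="yndodwuufkndoxndo" (len 17), cursors c1@4 c2@13 c3@17, authorship .111......222.333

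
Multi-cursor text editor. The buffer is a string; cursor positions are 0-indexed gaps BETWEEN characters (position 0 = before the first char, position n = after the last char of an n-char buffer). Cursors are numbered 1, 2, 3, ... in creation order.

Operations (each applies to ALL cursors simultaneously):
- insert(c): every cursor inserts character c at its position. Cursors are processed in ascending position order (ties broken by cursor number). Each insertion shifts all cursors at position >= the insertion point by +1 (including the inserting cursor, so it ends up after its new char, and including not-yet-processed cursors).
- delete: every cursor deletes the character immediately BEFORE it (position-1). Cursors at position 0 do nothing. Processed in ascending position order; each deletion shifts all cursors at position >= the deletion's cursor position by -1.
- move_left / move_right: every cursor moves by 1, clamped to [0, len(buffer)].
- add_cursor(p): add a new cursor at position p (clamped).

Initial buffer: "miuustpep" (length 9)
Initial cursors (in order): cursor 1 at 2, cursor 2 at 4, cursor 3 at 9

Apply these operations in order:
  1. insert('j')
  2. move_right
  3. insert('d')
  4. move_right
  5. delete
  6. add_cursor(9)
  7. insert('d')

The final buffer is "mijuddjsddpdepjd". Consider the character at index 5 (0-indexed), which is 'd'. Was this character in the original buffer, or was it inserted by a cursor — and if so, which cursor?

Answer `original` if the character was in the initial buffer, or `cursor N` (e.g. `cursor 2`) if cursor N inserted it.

Answer: cursor 1

Derivation:
After op 1 (insert('j')): buffer="mijuujstpepj" (len 12), cursors c1@3 c2@6 c3@12, authorship ..1..2.....3
After op 2 (move_right): buffer="mijuujstpepj" (len 12), cursors c1@4 c2@7 c3@12, authorship ..1..2.....3
After op 3 (insert('d')): buffer="mijudujsdtpepjd" (len 15), cursors c1@5 c2@9 c3@15, authorship ..1.1.2.2....33
After op 4 (move_right): buffer="mijudujsdtpepjd" (len 15), cursors c1@6 c2@10 c3@15, authorship ..1.1.2.2....33
After op 5 (delete): buffer="mijudjsdpepj" (len 12), cursors c1@5 c2@8 c3@12, authorship ..1.12.2...3
After op 6 (add_cursor(9)): buffer="mijudjsdpepj" (len 12), cursors c1@5 c2@8 c4@9 c3@12, authorship ..1.12.2...3
After op 7 (insert('d')): buffer="mijuddjsddpdepjd" (len 16), cursors c1@6 c2@10 c4@12 c3@16, authorship ..1.112.22.4..33
Authorship (.=original, N=cursor N): . . 1 . 1 1 2 . 2 2 . 4 . . 3 3
Index 5: author = 1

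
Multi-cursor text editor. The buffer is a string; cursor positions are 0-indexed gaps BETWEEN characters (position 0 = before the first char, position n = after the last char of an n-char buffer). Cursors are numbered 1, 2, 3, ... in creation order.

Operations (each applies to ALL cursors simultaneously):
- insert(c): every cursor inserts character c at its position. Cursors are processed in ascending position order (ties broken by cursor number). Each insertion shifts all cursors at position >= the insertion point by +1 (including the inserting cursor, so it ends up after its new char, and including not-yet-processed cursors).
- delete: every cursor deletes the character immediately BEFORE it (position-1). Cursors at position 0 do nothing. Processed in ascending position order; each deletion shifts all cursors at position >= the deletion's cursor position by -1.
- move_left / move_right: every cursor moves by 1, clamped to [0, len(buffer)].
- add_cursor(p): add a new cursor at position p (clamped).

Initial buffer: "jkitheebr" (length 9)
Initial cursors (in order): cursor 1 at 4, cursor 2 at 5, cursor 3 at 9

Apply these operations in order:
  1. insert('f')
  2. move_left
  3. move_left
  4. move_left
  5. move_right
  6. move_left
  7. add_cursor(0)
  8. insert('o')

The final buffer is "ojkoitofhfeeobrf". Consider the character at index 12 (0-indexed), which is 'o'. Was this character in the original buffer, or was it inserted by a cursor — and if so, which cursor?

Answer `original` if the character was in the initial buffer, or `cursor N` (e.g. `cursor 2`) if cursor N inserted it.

After op 1 (insert('f')): buffer="jkitfhfeebrf" (len 12), cursors c1@5 c2@7 c3@12, authorship ....1.2....3
After op 2 (move_left): buffer="jkitfhfeebrf" (len 12), cursors c1@4 c2@6 c3@11, authorship ....1.2....3
After op 3 (move_left): buffer="jkitfhfeebrf" (len 12), cursors c1@3 c2@5 c3@10, authorship ....1.2....3
After op 4 (move_left): buffer="jkitfhfeebrf" (len 12), cursors c1@2 c2@4 c3@9, authorship ....1.2....3
After op 5 (move_right): buffer="jkitfhfeebrf" (len 12), cursors c1@3 c2@5 c3@10, authorship ....1.2....3
After op 6 (move_left): buffer="jkitfhfeebrf" (len 12), cursors c1@2 c2@4 c3@9, authorship ....1.2....3
After op 7 (add_cursor(0)): buffer="jkitfhfeebrf" (len 12), cursors c4@0 c1@2 c2@4 c3@9, authorship ....1.2....3
After op 8 (insert('o')): buffer="ojkoitofhfeeobrf" (len 16), cursors c4@1 c1@4 c2@7 c3@13, authorship 4..1..21.2..3..3
Authorship (.=original, N=cursor N): 4 . . 1 . . 2 1 . 2 . . 3 . . 3
Index 12: author = 3

Answer: cursor 3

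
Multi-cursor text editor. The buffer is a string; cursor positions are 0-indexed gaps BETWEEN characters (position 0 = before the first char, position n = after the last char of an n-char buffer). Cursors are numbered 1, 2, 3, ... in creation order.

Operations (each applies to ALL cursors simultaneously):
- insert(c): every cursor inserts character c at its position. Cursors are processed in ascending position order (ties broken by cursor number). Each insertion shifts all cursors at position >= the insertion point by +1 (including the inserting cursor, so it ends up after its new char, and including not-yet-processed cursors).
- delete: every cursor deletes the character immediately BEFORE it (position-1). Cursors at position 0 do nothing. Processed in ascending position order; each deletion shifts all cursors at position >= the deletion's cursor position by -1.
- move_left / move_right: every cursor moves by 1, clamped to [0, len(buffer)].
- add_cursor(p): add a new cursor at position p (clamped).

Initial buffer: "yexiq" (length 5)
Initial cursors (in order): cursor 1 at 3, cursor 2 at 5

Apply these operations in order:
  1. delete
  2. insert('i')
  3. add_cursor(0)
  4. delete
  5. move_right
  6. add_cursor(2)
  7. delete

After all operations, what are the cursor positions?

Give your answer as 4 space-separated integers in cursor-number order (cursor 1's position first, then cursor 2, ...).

After op 1 (delete): buffer="yei" (len 3), cursors c1@2 c2@3, authorship ...
After op 2 (insert('i')): buffer="yeiii" (len 5), cursors c1@3 c2@5, authorship ..1.2
After op 3 (add_cursor(0)): buffer="yeiii" (len 5), cursors c3@0 c1@3 c2@5, authorship ..1.2
After op 4 (delete): buffer="yei" (len 3), cursors c3@0 c1@2 c2@3, authorship ...
After op 5 (move_right): buffer="yei" (len 3), cursors c3@1 c1@3 c2@3, authorship ...
After op 6 (add_cursor(2)): buffer="yei" (len 3), cursors c3@1 c4@2 c1@3 c2@3, authorship ...
After op 7 (delete): buffer="" (len 0), cursors c1@0 c2@0 c3@0 c4@0, authorship 

Answer: 0 0 0 0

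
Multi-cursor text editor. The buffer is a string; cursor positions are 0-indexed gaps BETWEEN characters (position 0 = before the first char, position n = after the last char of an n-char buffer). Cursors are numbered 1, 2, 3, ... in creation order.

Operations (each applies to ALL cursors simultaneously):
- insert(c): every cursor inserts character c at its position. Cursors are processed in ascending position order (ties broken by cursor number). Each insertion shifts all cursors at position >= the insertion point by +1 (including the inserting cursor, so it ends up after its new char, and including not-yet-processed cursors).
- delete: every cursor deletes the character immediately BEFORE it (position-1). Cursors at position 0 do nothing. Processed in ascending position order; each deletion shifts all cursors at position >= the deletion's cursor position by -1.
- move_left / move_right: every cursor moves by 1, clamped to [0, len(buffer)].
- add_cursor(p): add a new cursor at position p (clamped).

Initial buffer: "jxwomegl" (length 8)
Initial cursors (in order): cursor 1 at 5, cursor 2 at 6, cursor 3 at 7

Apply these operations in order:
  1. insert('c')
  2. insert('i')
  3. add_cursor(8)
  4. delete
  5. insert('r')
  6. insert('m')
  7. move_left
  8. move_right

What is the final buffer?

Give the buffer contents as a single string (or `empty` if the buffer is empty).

Answer: jxwomcrrmmcrmgcrml

Derivation:
After op 1 (insert('c')): buffer="jxwomcecgcl" (len 11), cursors c1@6 c2@8 c3@10, authorship .....1.2.3.
After op 2 (insert('i')): buffer="jxwomciecigcil" (len 14), cursors c1@7 c2@10 c3@13, authorship .....11.22.33.
After op 3 (add_cursor(8)): buffer="jxwomciecigcil" (len 14), cursors c1@7 c4@8 c2@10 c3@13, authorship .....11.22.33.
After op 4 (delete): buffer="jxwomccgcl" (len 10), cursors c1@6 c4@6 c2@7 c3@9, authorship .....12.3.
After op 5 (insert('r')): buffer="jxwomcrrcrgcrl" (len 14), cursors c1@8 c4@8 c2@10 c3@13, authorship .....11422.33.
After op 6 (insert('m')): buffer="jxwomcrrmmcrmgcrml" (len 18), cursors c1@10 c4@10 c2@13 c3@17, authorship .....11414222.333.
After op 7 (move_left): buffer="jxwomcrrmmcrmgcrml" (len 18), cursors c1@9 c4@9 c2@12 c3@16, authorship .....11414222.333.
After op 8 (move_right): buffer="jxwomcrrmmcrmgcrml" (len 18), cursors c1@10 c4@10 c2@13 c3@17, authorship .....11414222.333.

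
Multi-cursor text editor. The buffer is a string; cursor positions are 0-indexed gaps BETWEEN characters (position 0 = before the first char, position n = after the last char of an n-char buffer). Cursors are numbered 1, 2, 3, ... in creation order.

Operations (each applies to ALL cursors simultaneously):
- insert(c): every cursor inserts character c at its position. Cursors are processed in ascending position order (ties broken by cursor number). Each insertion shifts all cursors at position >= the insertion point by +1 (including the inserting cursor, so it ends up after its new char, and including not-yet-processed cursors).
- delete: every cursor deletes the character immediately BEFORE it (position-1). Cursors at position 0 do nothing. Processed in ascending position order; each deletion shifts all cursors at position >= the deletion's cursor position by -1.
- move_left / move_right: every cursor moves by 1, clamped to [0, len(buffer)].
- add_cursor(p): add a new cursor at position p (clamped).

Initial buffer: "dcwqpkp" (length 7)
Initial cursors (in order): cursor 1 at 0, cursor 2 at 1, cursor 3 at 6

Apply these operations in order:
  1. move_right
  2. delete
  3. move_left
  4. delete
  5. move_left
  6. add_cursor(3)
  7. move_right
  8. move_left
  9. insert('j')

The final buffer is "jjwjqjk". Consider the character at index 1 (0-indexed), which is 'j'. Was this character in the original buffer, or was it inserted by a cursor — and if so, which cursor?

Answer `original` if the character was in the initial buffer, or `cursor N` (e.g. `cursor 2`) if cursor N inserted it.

After op 1 (move_right): buffer="dcwqpkp" (len 7), cursors c1@1 c2@2 c3@7, authorship .......
After op 2 (delete): buffer="wqpk" (len 4), cursors c1@0 c2@0 c3@4, authorship ....
After op 3 (move_left): buffer="wqpk" (len 4), cursors c1@0 c2@0 c3@3, authorship ....
After op 4 (delete): buffer="wqk" (len 3), cursors c1@0 c2@0 c3@2, authorship ...
After op 5 (move_left): buffer="wqk" (len 3), cursors c1@0 c2@0 c3@1, authorship ...
After op 6 (add_cursor(3)): buffer="wqk" (len 3), cursors c1@0 c2@0 c3@1 c4@3, authorship ...
After op 7 (move_right): buffer="wqk" (len 3), cursors c1@1 c2@1 c3@2 c4@3, authorship ...
After op 8 (move_left): buffer="wqk" (len 3), cursors c1@0 c2@0 c3@1 c4@2, authorship ...
After op 9 (insert('j')): buffer="jjwjqjk" (len 7), cursors c1@2 c2@2 c3@4 c4@6, authorship 12.3.4.
Authorship (.=original, N=cursor N): 1 2 . 3 . 4 .
Index 1: author = 2

Answer: cursor 2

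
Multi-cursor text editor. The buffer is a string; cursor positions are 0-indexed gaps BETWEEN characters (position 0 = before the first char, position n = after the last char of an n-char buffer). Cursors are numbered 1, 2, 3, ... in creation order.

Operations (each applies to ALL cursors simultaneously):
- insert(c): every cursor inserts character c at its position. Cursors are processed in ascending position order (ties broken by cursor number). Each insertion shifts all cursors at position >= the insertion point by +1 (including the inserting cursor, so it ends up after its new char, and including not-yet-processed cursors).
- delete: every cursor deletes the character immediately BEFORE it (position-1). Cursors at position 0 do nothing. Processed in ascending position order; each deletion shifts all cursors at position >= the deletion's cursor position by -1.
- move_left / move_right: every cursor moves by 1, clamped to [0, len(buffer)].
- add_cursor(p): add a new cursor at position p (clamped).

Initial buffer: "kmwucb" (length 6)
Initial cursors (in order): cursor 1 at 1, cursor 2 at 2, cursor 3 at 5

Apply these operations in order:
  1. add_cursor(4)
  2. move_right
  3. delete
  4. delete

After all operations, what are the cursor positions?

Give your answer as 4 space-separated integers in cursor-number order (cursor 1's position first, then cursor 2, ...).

Answer: 0 0 0 0

Derivation:
After op 1 (add_cursor(4)): buffer="kmwucb" (len 6), cursors c1@1 c2@2 c4@4 c3@5, authorship ......
After op 2 (move_right): buffer="kmwucb" (len 6), cursors c1@2 c2@3 c4@5 c3@6, authorship ......
After op 3 (delete): buffer="ku" (len 2), cursors c1@1 c2@1 c3@2 c4@2, authorship ..
After op 4 (delete): buffer="" (len 0), cursors c1@0 c2@0 c3@0 c4@0, authorship 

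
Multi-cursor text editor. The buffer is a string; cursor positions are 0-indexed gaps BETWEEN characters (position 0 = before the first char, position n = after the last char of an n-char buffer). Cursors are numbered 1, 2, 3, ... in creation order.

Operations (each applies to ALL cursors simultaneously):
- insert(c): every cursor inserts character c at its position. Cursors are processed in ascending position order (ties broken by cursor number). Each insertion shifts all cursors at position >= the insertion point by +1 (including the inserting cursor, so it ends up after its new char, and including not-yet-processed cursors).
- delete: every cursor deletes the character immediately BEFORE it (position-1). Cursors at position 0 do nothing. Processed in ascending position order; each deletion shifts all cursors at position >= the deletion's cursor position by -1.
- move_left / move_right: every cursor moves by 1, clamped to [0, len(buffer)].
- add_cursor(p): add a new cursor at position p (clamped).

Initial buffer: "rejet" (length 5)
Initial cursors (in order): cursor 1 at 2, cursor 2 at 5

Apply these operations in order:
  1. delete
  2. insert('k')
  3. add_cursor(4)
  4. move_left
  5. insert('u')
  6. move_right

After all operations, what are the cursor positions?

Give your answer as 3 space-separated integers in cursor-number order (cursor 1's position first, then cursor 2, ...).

Answer: 3 8 6

Derivation:
After op 1 (delete): buffer="rje" (len 3), cursors c1@1 c2@3, authorship ...
After op 2 (insert('k')): buffer="rkjek" (len 5), cursors c1@2 c2@5, authorship .1..2
After op 3 (add_cursor(4)): buffer="rkjek" (len 5), cursors c1@2 c3@4 c2@5, authorship .1..2
After op 4 (move_left): buffer="rkjek" (len 5), cursors c1@1 c3@3 c2@4, authorship .1..2
After op 5 (insert('u')): buffer="rukjueuk" (len 8), cursors c1@2 c3@5 c2@7, authorship .11.3.22
After op 6 (move_right): buffer="rukjueuk" (len 8), cursors c1@3 c3@6 c2@8, authorship .11.3.22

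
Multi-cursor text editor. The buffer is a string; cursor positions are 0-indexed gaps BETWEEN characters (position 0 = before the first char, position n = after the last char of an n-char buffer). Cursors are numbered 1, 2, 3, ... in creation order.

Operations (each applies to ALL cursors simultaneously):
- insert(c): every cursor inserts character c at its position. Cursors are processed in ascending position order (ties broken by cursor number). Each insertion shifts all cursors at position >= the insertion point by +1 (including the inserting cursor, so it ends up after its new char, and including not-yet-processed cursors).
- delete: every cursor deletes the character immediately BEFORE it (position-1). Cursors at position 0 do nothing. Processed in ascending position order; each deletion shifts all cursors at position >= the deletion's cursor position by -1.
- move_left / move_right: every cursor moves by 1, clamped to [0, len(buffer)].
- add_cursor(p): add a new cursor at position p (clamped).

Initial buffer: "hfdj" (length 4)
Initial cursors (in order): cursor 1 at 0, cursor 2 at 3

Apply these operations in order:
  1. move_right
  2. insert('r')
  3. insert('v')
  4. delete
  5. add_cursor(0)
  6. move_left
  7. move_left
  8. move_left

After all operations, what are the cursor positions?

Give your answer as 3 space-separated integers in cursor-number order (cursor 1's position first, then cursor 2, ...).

After op 1 (move_right): buffer="hfdj" (len 4), cursors c1@1 c2@4, authorship ....
After op 2 (insert('r')): buffer="hrfdjr" (len 6), cursors c1@2 c2@6, authorship .1...2
After op 3 (insert('v')): buffer="hrvfdjrv" (len 8), cursors c1@3 c2@8, authorship .11...22
After op 4 (delete): buffer="hrfdjr" (len 6), cursors c1@2 c2@6, authorship .1...2
After op 5 (add_cursor(0)): buffer="hrfdjr" (len 6), cursors c3@0 c1@2 c2@6, authorship .1...2
After op 6 (move_left): buffer="hrfdjr" (len 6), cursors c3@0 c1@1 c2@5, authorship .1...2
After op 7 (move_left): buffer="hrfdjr" (len 6), cursors c1@0 c3@0 c2@4, authorship .1...2
After op 8 (move_left): buffer="hrfdjr" (len 6), cursors c1@0 c3@0 c2@3, authorship .1...2

Answer: 0 3 0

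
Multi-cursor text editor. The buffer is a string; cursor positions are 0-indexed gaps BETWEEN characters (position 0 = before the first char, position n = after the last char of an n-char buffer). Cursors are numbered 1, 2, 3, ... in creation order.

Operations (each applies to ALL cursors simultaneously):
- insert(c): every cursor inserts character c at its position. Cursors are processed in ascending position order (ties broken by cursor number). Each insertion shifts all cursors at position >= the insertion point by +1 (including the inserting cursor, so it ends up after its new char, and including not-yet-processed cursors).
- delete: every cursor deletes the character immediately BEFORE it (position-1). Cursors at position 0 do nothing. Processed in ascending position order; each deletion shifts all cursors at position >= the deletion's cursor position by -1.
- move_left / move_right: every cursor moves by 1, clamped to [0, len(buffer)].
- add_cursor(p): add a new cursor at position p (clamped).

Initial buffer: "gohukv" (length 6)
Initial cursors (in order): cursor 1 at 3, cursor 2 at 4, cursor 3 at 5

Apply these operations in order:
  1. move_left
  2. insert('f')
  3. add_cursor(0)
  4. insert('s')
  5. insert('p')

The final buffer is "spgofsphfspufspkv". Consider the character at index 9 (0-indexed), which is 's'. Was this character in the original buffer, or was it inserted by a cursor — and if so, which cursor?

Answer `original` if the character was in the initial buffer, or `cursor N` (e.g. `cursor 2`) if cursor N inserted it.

Answer: cursor 2

Derivation:
After op 1 (move_left): buffer="gohukv" (len 6), cursors c1@2 c2@3 c3@4, authorship ......
After op 2 (insert('f')): buffer="gofhfufkv" (len 9), cursors c1@3 c2@5 c3@7, authorship ..1.2.3..
After op 3 (add_cursor(0)): buffer="gofhfufkv" (len 9), cursors c4@0 c1@3 c2@5 c3@7, authorship ..1.2.3..
After op 4 (insert('s')): buffer="sgofshfsufskv" (len 13), cursors c4@1 c1@5 c2@8 c3@11, authorship 4..11.22.33..
After op 5 (insert('p')): buffer="spgofsphfspufspkv" (len 17), cursors c4@2 c1@7 c2@11 c3@15, authorship 44..111.222.333..
Authorship (.=original, N=cursor N): 4 4 . . 1 1 1 . 2 2 2 . 3 3 3 . .
Index 9: author = 2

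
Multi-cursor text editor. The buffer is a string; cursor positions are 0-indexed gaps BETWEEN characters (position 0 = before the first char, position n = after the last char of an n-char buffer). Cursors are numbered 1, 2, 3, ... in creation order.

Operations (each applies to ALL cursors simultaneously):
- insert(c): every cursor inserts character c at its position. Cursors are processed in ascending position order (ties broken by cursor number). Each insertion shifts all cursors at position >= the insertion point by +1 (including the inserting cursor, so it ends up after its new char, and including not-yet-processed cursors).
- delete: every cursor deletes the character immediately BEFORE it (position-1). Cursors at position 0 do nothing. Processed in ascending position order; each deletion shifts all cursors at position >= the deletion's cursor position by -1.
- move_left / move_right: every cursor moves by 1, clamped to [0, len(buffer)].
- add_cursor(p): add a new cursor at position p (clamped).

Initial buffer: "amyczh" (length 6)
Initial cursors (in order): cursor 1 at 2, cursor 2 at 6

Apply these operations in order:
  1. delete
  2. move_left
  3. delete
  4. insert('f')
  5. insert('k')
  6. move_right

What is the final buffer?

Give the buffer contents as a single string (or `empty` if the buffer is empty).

Answer: fkayfkz

Derivation:
After op 1 (delete): buffer="aycz" (len 4), cursors c1@1 c2@4, authorship ....
After op 2 (move_left): buffer="aycz" (len 4), cursors c1@0 c2@3, authorship ....
After op 3 (delete): buffer="ayz" (len 3), cursors c1@0 c2@2, authorship ...
After op 4 (insert('f')): buffer="fayfz" (len 5), cursors c1@1 c2@4, authorship 1..2.
After op 5 (insert('k')): buffer="fkayfkz" (len 7), cursors c1@2 c2@6, authorship 11..22.
After op 6 (move_right): buffer="fkayfkz" (len 7), cursors c1@3 c2@7, authorship 11..22.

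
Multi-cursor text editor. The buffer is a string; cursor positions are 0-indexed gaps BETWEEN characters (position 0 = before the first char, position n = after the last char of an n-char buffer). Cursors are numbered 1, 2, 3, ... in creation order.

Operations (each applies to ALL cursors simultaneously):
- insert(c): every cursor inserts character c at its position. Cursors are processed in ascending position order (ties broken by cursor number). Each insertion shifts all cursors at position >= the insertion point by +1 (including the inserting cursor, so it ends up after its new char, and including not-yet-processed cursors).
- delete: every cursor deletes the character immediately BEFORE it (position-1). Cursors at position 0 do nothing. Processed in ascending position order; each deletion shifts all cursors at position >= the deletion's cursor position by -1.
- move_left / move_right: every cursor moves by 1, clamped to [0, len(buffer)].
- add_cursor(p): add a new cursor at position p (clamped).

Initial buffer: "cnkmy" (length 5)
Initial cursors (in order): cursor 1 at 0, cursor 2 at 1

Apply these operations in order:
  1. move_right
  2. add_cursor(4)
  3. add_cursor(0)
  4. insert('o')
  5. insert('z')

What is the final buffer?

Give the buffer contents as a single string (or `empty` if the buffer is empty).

Answer: ozcoznozkmozy

Derivation:
After op 1 (move_right): buffer="cnkmy" (len 5), cursors c1@1 c2@2, authorship .....
After op 2 (add_cursor(4)): buffer="cnkmy" (len 5), cursors c1@1 c2@2 c3@4, authorship .....
After op 3 (add_cursor(0)): buffer="cnkmy" (len 5), cursors c4@0 c1@1 c2@2 c3@4, authorship .....
After op 4 (insert('o')): buffer="oconokmoy" (len 9), cursors c4@1 c1@3 c2@5 c3@8, authorship 4.1.2..3.
After op 5 (insert('z')): buffer="ozcoznozkmozy" (len 13), cursors c4@2 c1@5 c2@8 c3@12, authorship 44.11.22..33.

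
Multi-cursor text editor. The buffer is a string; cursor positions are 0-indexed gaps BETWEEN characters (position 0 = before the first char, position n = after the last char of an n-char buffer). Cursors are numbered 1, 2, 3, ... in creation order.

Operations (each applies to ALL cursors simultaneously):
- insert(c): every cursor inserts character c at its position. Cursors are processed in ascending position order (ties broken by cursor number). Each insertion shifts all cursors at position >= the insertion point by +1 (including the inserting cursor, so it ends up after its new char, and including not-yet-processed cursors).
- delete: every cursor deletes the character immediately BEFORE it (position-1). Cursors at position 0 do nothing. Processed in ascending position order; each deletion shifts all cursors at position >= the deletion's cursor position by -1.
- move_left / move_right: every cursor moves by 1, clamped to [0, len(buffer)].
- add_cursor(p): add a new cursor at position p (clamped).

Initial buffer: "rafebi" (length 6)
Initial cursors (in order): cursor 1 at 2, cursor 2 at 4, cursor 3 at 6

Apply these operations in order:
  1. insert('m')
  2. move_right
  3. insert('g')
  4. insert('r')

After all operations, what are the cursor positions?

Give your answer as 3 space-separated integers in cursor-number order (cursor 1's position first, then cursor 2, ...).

After op 1 (insert('m')): buffer="ramfembim" (len 9), cursors c1@3 c2@6 c3@9, authorship ..1..2..3
After op 2 (move_right): buffer="ramfembim" (len 9), cursors c1@4 c2@7 c3@9, authorship ..1..2..3
After op 3 (insert('g')): buffer="ramfgembgimg" (len 12), cursors c1@5 c2@9 c3@12, authorship ..1.1.2.2.33
After op 4 (insert('r')): buffer="ramfgrembgrimgr" (len 15), cursors c1@6 c2@11 c3@15, authorship ..1.11.2.22.333

Answer: 6 11 15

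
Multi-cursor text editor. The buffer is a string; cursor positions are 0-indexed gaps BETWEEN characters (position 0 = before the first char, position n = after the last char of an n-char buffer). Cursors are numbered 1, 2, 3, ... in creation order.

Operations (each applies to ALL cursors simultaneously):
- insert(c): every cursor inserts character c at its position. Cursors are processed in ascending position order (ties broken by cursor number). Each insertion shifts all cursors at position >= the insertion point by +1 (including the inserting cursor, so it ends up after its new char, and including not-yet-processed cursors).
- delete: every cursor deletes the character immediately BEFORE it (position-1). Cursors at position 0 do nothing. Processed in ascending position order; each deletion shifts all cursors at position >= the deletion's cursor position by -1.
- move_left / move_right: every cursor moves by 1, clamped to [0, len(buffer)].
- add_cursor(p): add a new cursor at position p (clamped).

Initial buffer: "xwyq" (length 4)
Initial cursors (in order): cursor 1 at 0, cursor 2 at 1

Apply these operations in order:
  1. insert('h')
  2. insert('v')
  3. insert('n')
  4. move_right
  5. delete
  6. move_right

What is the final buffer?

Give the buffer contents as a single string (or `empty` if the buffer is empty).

Answer: hvnhvnyq

Derivation:
After op 1 (insert('h')): buffer="hxhwyq" (len 6), cursors c1@1 c2@3, authorship 1.2...
After op 2 (insert('v')): buffer="hvxhvwyq" (len 8), cursors c1@2 c2@5, authorship 11.22...
After op 3 (insert('n')): buffer="hvnxhvnwyq" (len 10), cursors c1@3 c2@7, authorship 111.222...
After op 4 (move_right): buffer="hvnxhvnwyq" (len 10), cursors c1@4 c2@8, authorship 111.222...
After op 5 (delete): buffer="hvnhvnyq" (len 8), cursors c1@3 c2@6, authorship 111222..
After op 6 (move_right): buffer="hvnhvnyq" (len 8), cursors c1@4 c2@7, authorship 111222..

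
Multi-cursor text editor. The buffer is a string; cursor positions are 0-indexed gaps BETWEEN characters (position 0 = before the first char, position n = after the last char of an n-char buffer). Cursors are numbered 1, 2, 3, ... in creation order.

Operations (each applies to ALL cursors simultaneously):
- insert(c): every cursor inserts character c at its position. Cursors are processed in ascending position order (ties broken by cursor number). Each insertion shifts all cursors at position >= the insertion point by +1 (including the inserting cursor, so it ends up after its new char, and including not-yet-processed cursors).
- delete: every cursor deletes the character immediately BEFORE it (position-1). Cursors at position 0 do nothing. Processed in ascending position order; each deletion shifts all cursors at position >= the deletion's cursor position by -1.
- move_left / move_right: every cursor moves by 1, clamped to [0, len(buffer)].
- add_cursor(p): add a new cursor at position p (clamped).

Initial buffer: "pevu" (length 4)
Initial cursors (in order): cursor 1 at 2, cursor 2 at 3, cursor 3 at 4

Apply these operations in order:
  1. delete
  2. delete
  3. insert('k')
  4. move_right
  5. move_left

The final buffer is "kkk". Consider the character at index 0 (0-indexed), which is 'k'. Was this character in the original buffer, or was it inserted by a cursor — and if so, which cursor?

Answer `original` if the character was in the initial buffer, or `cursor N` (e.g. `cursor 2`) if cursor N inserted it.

After op 1 (delete): buffer="p" (len 1), cursors c1@1 c2@1 c3@1, authorship .
After op 2 (delete): buffer="" (len 0), cursors c1@0 c2@0 c3@0, authorship 
After op 3 (insert('k')): buffer="kkk" (len 3), cursors c1@3 c2@3 c3@3, authorship 123
After op 4 (move_right): buffer="kkk" (len 3), cursors c1@3 c2@3 c3@3, authorship 123
After op 5 (move_left): buffer="kkk" (len 3), cursors c1@2 c2@2 c3@2, authorship 123
Authorship (.=original, N=cursor N): 1 2 3
Index 0: author = 1

Answer: cursor 1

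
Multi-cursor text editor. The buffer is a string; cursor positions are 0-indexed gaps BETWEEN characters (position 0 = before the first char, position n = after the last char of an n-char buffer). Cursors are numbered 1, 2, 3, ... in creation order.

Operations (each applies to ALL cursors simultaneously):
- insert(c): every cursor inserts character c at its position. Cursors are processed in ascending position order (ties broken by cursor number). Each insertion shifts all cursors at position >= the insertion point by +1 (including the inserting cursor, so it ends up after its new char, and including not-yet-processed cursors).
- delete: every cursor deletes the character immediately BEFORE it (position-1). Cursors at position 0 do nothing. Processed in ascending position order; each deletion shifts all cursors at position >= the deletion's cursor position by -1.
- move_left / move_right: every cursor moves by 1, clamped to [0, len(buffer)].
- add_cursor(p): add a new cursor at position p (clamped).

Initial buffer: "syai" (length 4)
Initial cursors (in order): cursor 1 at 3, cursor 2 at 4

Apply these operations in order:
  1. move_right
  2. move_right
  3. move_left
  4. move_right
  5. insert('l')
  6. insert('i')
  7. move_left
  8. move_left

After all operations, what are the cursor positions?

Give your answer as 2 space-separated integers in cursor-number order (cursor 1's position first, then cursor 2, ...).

After op 1 (move_right): buffer="syai" (len 4), cursors c1@4 c2@4, authorship ....
After op 2 (move_right): buffer="syai" (len 4), cursors c1@4 c2@4, authorship ....
After op 3 (move_left): buffer="syai" (len 4), cursors c1@3 c2@3, authorship ....
After op 4 (move_right): buffer="syai" (len 4), cursors c1@4 c2@4, authorship ....
After op 5 (insert('l')): buffer="syaill" (len 6), cursors c1@6 c2@6, authorship ....12
After op 6 (insert('i')): buffer="syaillii" (len 8), cursors c1@8 c2@8, authorship ....1212
After op 7 (move_left): buffer="syaillii" (len 8), cursors c1@7 c2@7, authorship ....1212
After op 8 (move_left): buffer="syaillii" (len 8), cursors c1@6 c2@6, authorship ....1212

Answer: 6 6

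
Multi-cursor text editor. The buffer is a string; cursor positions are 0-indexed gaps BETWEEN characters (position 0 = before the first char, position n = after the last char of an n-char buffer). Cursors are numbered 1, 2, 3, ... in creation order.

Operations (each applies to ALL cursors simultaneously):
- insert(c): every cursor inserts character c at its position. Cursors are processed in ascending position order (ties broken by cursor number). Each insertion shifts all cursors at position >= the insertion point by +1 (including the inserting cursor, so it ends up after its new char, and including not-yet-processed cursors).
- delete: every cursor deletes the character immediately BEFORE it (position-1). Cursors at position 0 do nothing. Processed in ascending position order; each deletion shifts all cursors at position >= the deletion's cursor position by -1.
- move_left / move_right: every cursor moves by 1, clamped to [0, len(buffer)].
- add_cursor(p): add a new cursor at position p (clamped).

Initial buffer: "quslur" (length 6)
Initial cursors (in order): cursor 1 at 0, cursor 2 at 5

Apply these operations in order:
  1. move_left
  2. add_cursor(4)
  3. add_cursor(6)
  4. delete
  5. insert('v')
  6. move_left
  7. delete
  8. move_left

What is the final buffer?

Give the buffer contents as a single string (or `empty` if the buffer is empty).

Answer: vqvv

Derivation:
After op 1 (move_left): buffer="quslur" (len 6), cursors c1@0 c2@4, authorship ......
After op 2 (add_cursor(4)): buffer="quslur" (len 6), cursors c1@0 c2@4 c3@4, authorship ......
After op 3 (add_cursor(6)): buffer="quslur" (len 6), cursors c1@0 c2@4 c3@4 c4@6, authorship ......
After op 4 (delete): buffer="quu" (len 3), cursors c1@0 c2@2 c3@2 c4@3, authorship ...
After op 5 (insert('v')): buffer="vquvvuv" (len 7), cursors c1@1 c2@5 c3@5 c4@7, authorship 1..23.4
After op 6 (move_left): buffer="vquvvuv" (len 7), cursors c1@0 c2@4 c3@4 c4@6, authorship 1..23.4
After op 7 (delete): buffer="vqvv" (len 4), cursors c1@0 c2@2 c3@2 c4@3, authorship 1.34
After op 8 (move_left): buffer="vqvv" (len 4), cursors c1@0 c2@1 c3@1 c4@2, authorship 1.34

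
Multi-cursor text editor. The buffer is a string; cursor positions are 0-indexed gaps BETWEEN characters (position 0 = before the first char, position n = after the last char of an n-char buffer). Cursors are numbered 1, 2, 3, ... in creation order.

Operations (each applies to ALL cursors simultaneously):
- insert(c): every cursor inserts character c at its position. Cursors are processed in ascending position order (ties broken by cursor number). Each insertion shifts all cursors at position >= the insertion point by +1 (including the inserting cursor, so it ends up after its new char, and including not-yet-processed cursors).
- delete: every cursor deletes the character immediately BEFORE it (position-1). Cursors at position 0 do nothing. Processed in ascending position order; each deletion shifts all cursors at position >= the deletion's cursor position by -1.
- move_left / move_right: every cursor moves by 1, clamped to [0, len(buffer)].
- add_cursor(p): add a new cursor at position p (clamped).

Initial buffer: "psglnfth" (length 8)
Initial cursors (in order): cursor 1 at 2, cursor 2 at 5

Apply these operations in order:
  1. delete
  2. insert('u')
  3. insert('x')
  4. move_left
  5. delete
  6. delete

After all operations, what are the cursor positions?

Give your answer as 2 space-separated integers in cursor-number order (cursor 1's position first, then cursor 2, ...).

After op 1 (delete): buffer="pglfth" (len 6), cursors c1@1 c2@3, authorship ......
After op 2 (insert('u')): buffer="puglufth" (len 8), cursors c1@2 c2@5, authorship .1..2...
After op 3 (insert('x')): buffer="puxgluxfth" (len 10), cursors c1@3 c2@7, authorship .11..22...
After op 4 (move_left): buffer="puxgluxfth" (len 10), cursors c1@2 c2@6, authorship .11..22...
After op 5 (delete): buffer="pxglxfth" (len 8), cursors c1@1 c2@4, authorship .1..2...
After op 6 (delete): buffer="xgxfth" (len 6), cursors c1@0 c2@2, authorship 1.2...

Answer: 0 2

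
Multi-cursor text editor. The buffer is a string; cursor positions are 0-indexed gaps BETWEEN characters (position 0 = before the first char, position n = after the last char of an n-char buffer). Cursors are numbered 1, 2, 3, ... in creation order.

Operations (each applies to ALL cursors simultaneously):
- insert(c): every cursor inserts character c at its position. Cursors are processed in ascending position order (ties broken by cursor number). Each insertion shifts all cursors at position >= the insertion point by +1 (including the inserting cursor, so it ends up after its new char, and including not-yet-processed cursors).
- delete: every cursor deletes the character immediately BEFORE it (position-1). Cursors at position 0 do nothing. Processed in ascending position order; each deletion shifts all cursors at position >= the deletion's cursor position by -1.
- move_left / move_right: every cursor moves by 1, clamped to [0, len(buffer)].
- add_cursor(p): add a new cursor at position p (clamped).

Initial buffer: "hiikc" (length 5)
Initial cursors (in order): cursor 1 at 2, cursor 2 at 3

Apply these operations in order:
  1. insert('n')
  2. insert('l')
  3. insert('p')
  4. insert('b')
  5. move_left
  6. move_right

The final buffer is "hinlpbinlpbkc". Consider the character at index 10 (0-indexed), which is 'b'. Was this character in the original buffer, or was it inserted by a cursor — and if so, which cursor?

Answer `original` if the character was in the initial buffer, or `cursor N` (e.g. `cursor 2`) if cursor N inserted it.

Answer: cursor 2

Derivation:
After op 1 (insert('n')): buffer="hininkc" (len 7), cursors c1@3 c2@5, authorship ..1.2..
After op 2 (insert('l')): buffer="hinlinlkc" (len 9), cursors c1@4 c2@7, authorship ..11.22..
After op 3 (insert('p')): buffer="hinlpinlpkc" (len 11), cursors c1@5 c2@9, authorship ..111.222..
After op 4 (insert('b')): buffer="hinlpbinlpbkc" (len 13), cursors c1@6 c2@11, authorship ..1111.2222..
After op 5 (move_left): buffer="hinlpbinlpbkc" (len 13), cursors c1@5 c2@10, authorship ..1111.2222..
After op 6 (move_right): buffer="hinlpbinlpbkc" (len 13), cursors c1@6 c2@11, authorship ..1111.2222..
Authorship (.=original, N=cursor N): . . 1 1 1 1 . 2 2 2 2 . .
Index 10: author = 2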